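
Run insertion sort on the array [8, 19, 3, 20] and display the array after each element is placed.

First element 8 is already 'sorted'
Insert 19: shifted 0 elements -> [8, 19, 3, 20]
Insert 3: shifted 2 elements -> [3, 8, 19, 20]
Insert 20: shifted 0 elements -> [3, 8, 19, 20]


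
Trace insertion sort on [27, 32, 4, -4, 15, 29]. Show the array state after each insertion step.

First element 27 is already 'sorted'
Insert 32: shifted 0 elements -> [27, 32, 4, -4, 15, 29]
Insert 4: shifted 2 elements -> [4, 27, 32, -4, 15, 29]
Insert -4: shifted 3 elements -> [-4, 4, 27, 32, 15, 29]
Insert 15: shifted 2 elements -> [-4, 4, 15, 27, 32, 29]
Insert 29: shifted 1 elements -> [-4, 4, 15, 27, 29, 32]


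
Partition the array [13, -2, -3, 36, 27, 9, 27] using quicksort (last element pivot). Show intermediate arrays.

Partition 1: pivot=27 at index 5 -> [13, -2, -3, 27, 9, 27, 36]
Partition 2: pivot=9 at index 2 -> [-2, -3, 9, 27, 13, 27, 36]
Partition 3: pivot=-3 at index 0 -> [-3, -2, 9, 27, 13, 27, 36]
Partition 4: pivot=13 at index 3 -> [-3, -2, 9, 13, 27, 27, 36]


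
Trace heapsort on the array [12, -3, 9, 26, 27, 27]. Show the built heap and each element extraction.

Build heap: [27, 26, 27, 12, -3, 9]
Extract 27: [27, 26, 9, 12, -3, 27]
Extract 27: [26, 12, 9, -3, 27, 27]
Extract 26: [12, -3, 9, 26, 27, 27]
Extract 12: [9, -3, 12, 26, 27, 27]
Extract 9: [-3, 9, 12, 26, 27, 27]


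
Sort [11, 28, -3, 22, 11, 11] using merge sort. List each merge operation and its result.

Divide and conquer:
  Merge [28] + [-3] -> [-3, 28]
  Merge [11] + [-3, 28] -> [-3, 11, 28]
  Merge [11] + [11] -> [11, 11]
  Merge [22] + [11, 11] -> [11, 11, 22]
  Merge [-3, 11, 28] + [11, 11, 22] -> [-3, 11, 11, 11, 22, 28]


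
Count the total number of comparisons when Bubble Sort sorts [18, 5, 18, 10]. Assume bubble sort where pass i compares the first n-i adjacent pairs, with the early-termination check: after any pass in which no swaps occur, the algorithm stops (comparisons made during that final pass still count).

Pass 1: compare adjacent pairs (0,1)..(2,3) = 3 comparison(s), 2 swap(s) -> [5, 18, 10, 18]
Pass 2: compare adjacent pairs (0,1)..(1,2) = 2 comparison(s), 1 swap(s) -> [5, 10, 18, 18]
Pass 3: compare adjacent pairs (0,1)..(0,1) = 1 comparison(s), 0 swap(s) -> [5, 10, 18, 18]
No swaps in this pass, so bubble sort stops here.
Total comparisons: 3 + 2 + 1 = 6


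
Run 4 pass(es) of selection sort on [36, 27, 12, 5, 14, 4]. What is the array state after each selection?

Pass 1: Select minimum 4 at index 5, swap -> [4, 27, 12, 5, 14, 36]
Pass 2: Select minimum 5 at index 3, swap -> [4, 5, 12, 27, 14, 36]
Pass 3: Select minimum 12 at index 2, swap -> [4, 5, 12, 27, 14, 36]
Pass 4: Select minimum 14 at index 4, swap -> [4, 5, 12, 14, 27, 36]


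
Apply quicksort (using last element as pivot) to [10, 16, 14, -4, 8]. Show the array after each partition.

Partition 1: pivot=8 at index 1 -> [-4, 8, 14, 10, 16]
Partition 2: pivot=16 at index 4 -> [-4, 8, 14, 10, 16]
Partition 3: pivot=10 at index 2 -> [-4, 8, 10, 14, 16]


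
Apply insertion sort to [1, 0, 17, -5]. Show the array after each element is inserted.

First element 1 is already 'sorted'
Insert 0: shifted 1 elements -> [0, 1, 17, -5]
Insert 17: shifted 0 elements -> [0, 1, 17, -5]
Insert -5: shifted 3 elements -> [-5, 0, 1, 17]


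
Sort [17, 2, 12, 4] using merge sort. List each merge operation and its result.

Divide and conquer:
  Merge [17] + [2] -> [2, 17]
  Merge [12] + [4] -> [4, 12]
  Merge [2, 17] + [4, 12] -> [2, 4, 12, 17]


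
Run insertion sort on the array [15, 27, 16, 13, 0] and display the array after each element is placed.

First element 15 is already 'sorted'
Insert 27: shifted 0 elements -> [15, 27, 16, 13, 0]
Insert 16: shifted 1 elements -> [15, 16, 27, 13, 0]
Insert 13: shifted 3 elements -> [13, 15, 16, 27, 0]
Insert 0: shifted 4 elements -> [0, 13, 15, 16, 27]


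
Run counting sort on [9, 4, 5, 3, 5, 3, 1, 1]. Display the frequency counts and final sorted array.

Count array: [0, 2, 0, 2, 1, 2, 0, 0, 0, 1]
(count[i] = number of elements equal to i)
Cumulative count: [0, 2, 2, 4, 5, 7, 7, 7, 7, 8]
Sorted: [1, 1, 3, 3, 4, 5, 5, 9]


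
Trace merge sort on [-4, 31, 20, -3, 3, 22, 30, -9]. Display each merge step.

Divide and conquer:
  Merge [-4] + [31] -> [-4, 31]
  Merge [20] + [-3] -> [-3, 20]
  Merge [-4, 31] + [-3, 20] -> [-4, -3, 20, 31]
  Merge [3] + [22] -> [3, 22]
  Merge [30] + [-9] -> [-9, 30]
  Merge [3, 22] + [-9, 30] -> [-9, 3, 22, 30]
  Merge [-4, -3, 20, 31] + [-9, 3, 22, 30] -> [-9, -4, -3, 3, 20, 22, 30, 31]


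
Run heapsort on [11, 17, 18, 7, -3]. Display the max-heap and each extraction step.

Build heap: [18, 17, 11, 7, -3]
Extract 18: [17, 7, 11, -3, 18]
Extract 17: [11, 7, -3, 17, 18]
Extract 11: [7, -3, 11, 17, 18]
Extract 7: [-3, 7, 11, 17, 18]


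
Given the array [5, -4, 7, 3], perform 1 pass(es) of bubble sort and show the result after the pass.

After pass 1: [-4, 5, 3, 7] (2 swaps)
Total swaps: 2


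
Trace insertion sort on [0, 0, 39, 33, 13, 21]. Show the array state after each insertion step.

First element 0 is already 'sorted'
Insert 0: shifted 0 elements -> [0, 0, 39, 33, 13, 21]
Insert 39: shifted 0 elements -> [0, 0, 39, 33, 13, 21]
Insert 33: shifted 1 elements -> [0, 0, 33, 39, 13, 21]
Insert 13: shifted 2 elements -> [0, 0, 13, 33, 39, 21]
Insert 21: shifted 2 elements -> [0, 0, 13, 21, 33, 39]


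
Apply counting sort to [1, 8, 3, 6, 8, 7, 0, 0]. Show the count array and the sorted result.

Count array: [2, 1, 0, 1, 0, 0, 1, 1, 2]
(count[i] = number of elements equal to i)
Cumulative count: [2, 3, 3, 4, 4, 4, 5, 6, 8]
Sorted: [0, 0, 1, 3, 6, 7, 8, 8]


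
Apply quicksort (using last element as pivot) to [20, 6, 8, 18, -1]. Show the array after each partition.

Partition 1: pivot=-1 at index 0 -> [-1, 6, 8, 18, 20]
Partition 2: pivot=20 at index 4 -> [-1, 6, 8, 18, 20]
Partition 3: pivot=18 at index 3 -> [-1, 6, 8, 18, 20]
Partition 4: pivot=8 at index 2 -> [-1, 6, 8, 18, 20]


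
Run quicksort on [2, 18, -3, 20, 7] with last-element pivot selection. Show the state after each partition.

Partition 1: pivot=7 at index 2 -> [2, -3, 7, 20, 18]
Partition 2: pivot=-3 at index 0 -> [-3, 2, 7, 20, 18]
Partition 3: pivot=18 at index 3 -> [-3, 2, 7, 18, 20]


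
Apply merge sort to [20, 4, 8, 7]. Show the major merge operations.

Divide and conquer:
  Merge [20] + [4] -> [4, 20]
  Merge [8] + [7] -> [7, 8]
  Merge [4, 20] + [7, 8] -> [4, 7, 8, 20]


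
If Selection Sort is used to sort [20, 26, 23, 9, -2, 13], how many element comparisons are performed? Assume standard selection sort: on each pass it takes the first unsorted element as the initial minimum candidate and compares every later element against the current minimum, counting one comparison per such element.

Pass 1: scan indices 1..5 for the minimum = 5 comparison(s); min is -2, place at index 0 -> [-2, 26, 23, 9, 20, 13]
Pass 2: scan indices 2..5 for the minimum = 4 comparison(s); min is 9, place at index 1 -> [-2, 9, 23, 26, 20, 13]
Pass 3: scan indices 3..5 for the minimum = 3 comparison(s); min is 13, place at index 2 -> [-2, 9, 13, 26, 20, 23]
Pass 4: scan indices 4..5 for the minimum = 2 comparison(s); min is 20, place at index 3 -> [-2, 9, 13, 20, 26, 23]
Pass 5: scan indices 5..5 for the minimum = 1 comparison(s); min is 23, place at index 4 -> [-2, 9, 13, 20, 23, 26]
Selection sort always scans the whole unsorted suffix, so the count is (n-1) + (n-2) + ... + 1 = n(n-1)/2 = 6*5/2 = 15 regardless of the input order.
Total comparisons: 5 + 4 + 3 + 2 + 1 = 15


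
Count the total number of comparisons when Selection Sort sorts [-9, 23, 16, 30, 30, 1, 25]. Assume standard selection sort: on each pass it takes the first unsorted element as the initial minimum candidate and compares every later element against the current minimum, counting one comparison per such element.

Pass 1: scan indices 1..6 for the minimum = 6 comparison(s); min is -9, place at index 0 -> [-9, 23, 16, 30, 30, 1, 25]
Pass 2: scan indices 2..6 for the minimum = 5 comparison(s); min is 1, place at index 1 -> [-9, 1, 16, 30, 30, 23, 25]
Pass 3: scan indices 3..6 for the minimum = 4 comparison(s); min is 16, place at index 2 -> [-9, 1, 16, 30, 30, 23, 25]
Pass 4: scan indices 4..6 for the minimum = 3 comparison(s); min is 23, place at index 3 -> [-9, 1, 16, 23, 30, 30, 25]
Pass 5: scan indices 5..6 for the minimum = 2 comparison(s); min is 25, place at index 4 -> [-9, 1, 16, 23, 25, 30, 30]
Pass 6: scan indices 6..6 for the minimum = 1 comparison(s); min is 30, place at index 5 -> [-9, 1, 16, 23, 25, 30, 30]
Selection sort always scans the whole unsorted suffix, so the count is (n-1) + (n-2) + ... + 1 = n(n-1)/2 = 7*6/2 = 21 regardless of the input order.
Total comparisons: 6 + 5 + 4 + 3 + 2 + 1 = 21


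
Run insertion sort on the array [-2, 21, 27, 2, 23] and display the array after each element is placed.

First element -2 is already 'sorted'
Insert 21: shifted 0 elements -> [-2, 21, 27, 2, 23]
Insert 27: shifted 0 elements -> [-2, 21, 27, 2, 23]
Insert 2: shifted 2 elements -> [-2, 2, 21, 27, 23]
Insert 23: shifted 1 elements -> [-2, 2, 21, 23, 27]


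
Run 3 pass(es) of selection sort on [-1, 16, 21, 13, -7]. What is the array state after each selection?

Pass 1: Select minimum -7 at index 4, swap -> [-7, 16, 21, 13, -1]
Pass 2: Select minimum -1 at index 4, swap -> [-7, -1, 21, 13, 16]
Pass 3: Select minimum 13 at index 3, swap -> [-7, -1, 13, 21, 16]


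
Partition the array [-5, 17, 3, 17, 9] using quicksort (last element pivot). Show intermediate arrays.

Partition 1: pivot=9 at index 2 -> [-5, 3, 9, 17, 17]
Partition 2: pivot=3 at index 1 -> [-5, 3, 9, 17, 17]
Partition 3: pivot=17 at index 4 -> [-5, 3, 9, 17, 17]


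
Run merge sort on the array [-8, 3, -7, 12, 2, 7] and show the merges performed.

Divide and conquer:
  Merge [3] + [-7] -> [-7, 3]
  Merge [-8] + [-7, 3] -> [-8, -7, 3]
  Merge [2] + [7] -> [2, 7]
  Merge [12] + [2, 7] -> [2, 7, 12]
  Merge [-8, -7, 3] + [2, 7, 12] -> [-8, -7, 2, 3, 7, 12]


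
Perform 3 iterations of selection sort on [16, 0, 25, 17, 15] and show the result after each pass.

Pass 1: Select minimum 0 at index 1, swap -> [0, 16, 25, 17, 15]
Pass 2: Select minimum 15 at index 4, swap -> [0, 15, 25, 17, 16]
Pass 3: Select minimum 16 at index 4, swap -> [0, 15, 16, 17, 25]


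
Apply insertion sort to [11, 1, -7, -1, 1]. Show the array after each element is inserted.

First element 11 is already 'sorted'
Insert 1: shifted 1 elements -> [1, 11, -7, -1, 1]
Insert -7: shifted 2 elements -> [-7, 1, 11, -1, 1]
Insert -1: shifted 2 elements -> [-7, -1, 1, 11, 1]
Insert 1: shifted 1 elements -> [-7, -1, 1, 1, 11]


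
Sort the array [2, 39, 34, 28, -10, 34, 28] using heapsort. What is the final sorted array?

Build heap: [39, 28, 34, 2, -10, 34, 28]
Extract 39: [34, 28, 34, 2, -10, 28, 39]
Extract 34: [34, 28, 28, 2, -10, 34, 39]
Extract 34: [28, 2, 28, -10, 34, 34, 39]
Extract 28: [28, 2, -10, 28, 34, 34, 39]
Extract 28: [2, -10, 28, 28, 34, 34, 39]
Extract 2: [-10, 2, 28, 28, 34, 34, 39]


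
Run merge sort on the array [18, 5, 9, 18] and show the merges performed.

Divide and conquer:
  Merge [18] + [5] -> [5, 18]
  Merge [9] + [18] -> [9, 18]
  Merge [5, 18] + [9, 18] -> [5, 9, 18, 18]


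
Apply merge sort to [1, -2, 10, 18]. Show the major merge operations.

Divide and conquer:
  Merge [1] + [-2] -> [-2, 1]
  Merge [10] + [18] -> [10, 18]
  Merge [-2, 1] + [10, 18] -> [-2, 1, 10, 18]


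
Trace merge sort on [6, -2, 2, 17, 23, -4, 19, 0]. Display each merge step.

Divide and conquer:
  Merge [6] + [-2] -> [-2, 6]
  Merge [2] + [17] -> [2, 17]
  Merge [-2, 6] + [2, 17] -> [-2, 2, 6, 17]
  Merge [23] + [-4] -> [-4, 23]
  Merge [19] + [0] -> [0, 19]
  Merge [-4, 23] + [0, 19] -> [-4, 0, 19, 23]
  Merge [-2, 2, 6, 17] + [-4, 0, 19, 23] -> [-4, -2, 0, 2, 6, 17, 19, 23]


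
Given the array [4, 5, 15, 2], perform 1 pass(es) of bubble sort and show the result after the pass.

After pass 1: [4, 5, 2, 15] (1 swaps)
Total swaps: 1


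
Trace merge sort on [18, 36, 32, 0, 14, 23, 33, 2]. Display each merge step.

Divide and conquer:
  Merge [18] + [36] -> [18, 36]
  Merge [32] + [0] -> [0, 32]
  Merge [18, 36] + [0, 32] -> [0, 18, 32, 36]
  Merge [14] + [23] -> [14, 23]
  Merge [33] + [2] -> [2, 33]
  Merge [14, 23] + [2, 33] -> [2, 14, 23, 33]
  Merge [0, 18, 32, 36] + [2, 14, 23, 33] -> [0, 2, 14, 18, 23, 32, 33, 36]


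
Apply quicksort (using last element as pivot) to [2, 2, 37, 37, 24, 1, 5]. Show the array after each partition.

Partition 1: pivot=5 at index 3 -> [2, 2, 1, 5, 24, 37, 37]
Partition 2: pivot=1 at index 0 -> [1, 2, 2, 5, 24, 37, 37]
Partition 3: pivot=2 at index 2 -> [1, 2, 2, 5, 24, 37, 37]
Partition 4: pivot=37 at index 6 -> [1, 2, 2, 5, 24, 37, 37]
Partition 5: pivot=37 at index 5 -> [1, 2, 2, 5, 24, 37, 37]


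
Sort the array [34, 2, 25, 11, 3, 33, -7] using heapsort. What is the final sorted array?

Build heap: [34, 11, 33, 2, 3, 25, -7]
Extract 34: [33, 11, 25, 2, 3, -7, 34]
Extract 33: [25, 11, -7, 2, 3, 33, 34]
Extract 25: [11, 3, -7, 2, 25, 33, 34]
Extract 11: [3, 2, -7, 11, 25, 33, 34]
Extract 3: [2, -7, 3, 11, 25, 33, 34]
Extract 2: [-7, 2, 3, 11, 25, 33, 34]


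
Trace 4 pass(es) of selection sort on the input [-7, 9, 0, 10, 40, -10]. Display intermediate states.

Pass 1: Select minimum -10 at index 5, swap -> [-10, 9, 0, 10, 40, -7]
Pass 2: Select minimum -7 at index 5, swap -> [-10, -7, 0, 10, 40, 9]
Pass 3: Select minimum 0 at index 2, swap -> [-10, -7, 0, 10, 40, 9]
Pass 4: Select minimum 9 at index 5, swap -> [-10, -7, 0, 9, 40, 10]


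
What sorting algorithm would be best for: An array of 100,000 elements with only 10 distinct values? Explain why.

Best choice: 3-way quicksort or Counting sort
Reason: 3-way (Dutch national flag) partitioning groups every copy of the pivot together, so with only d=10 distinct keys quicksort finishes in O(n log d) expected time, which is effectively linear; counting sort runs in O(n + k) where k is the size of the key range (not the number of distinct values), so it is linear when the 10 values are integers drawn from a small known range


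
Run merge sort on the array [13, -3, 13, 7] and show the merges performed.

Divide and conquer:
  Merge [13] + [-3] -> [-3, 13]
  Merge [13] + [7] -> [7, 13]
  Merge [-3, 13] + [7, 13] -> [-3, 7, 13, 13]


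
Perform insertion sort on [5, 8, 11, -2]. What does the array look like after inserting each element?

First element 5 is already 'sorted'
Insert 8: shifted 0 elements -> [5, 8, 11, -2]
Insert 11: shifted 0 elements -> [5, 8, 11, -2]
Insert -2: shifted 3 elements -> [-2, 5, 8, 11]


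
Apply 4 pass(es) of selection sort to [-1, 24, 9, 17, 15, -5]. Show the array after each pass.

Pass 1: Select minimum -5 at index 5, swap -> [-5, 24, 9, 17, 15, -1]
Pass 2: Select minimum -1 at index 5, swap -> [-5, -1, 9, 17, 15, 24]
Pass 3: Select minimum 9 at index 2, swap -> [-5, -1, 9, 17, 15, 24]
Pass 4: Select minimum 15 at index 4, swap -> [-5, -1, 9, 15, 17, 24]


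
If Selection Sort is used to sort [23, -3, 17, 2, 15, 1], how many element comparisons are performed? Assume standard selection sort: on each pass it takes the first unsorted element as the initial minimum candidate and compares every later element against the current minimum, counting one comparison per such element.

Pass 1: scan indices 1..5 for the minimum = 5 comparison(s); min is -3, place at index 0 -> [-3, 23, 17, 2, 15, 1]
Pass 2: scan indices 2..5 for the minimum = 4 comparison(s); min is 1, place at index 1 -> [-3, 1, 17, 2, 15, 23]
Pass 3: scan indices 3..5 for the minimum = 3 comparison(s); min is 2, place at index 2 -> [-3, 1, 2, 17, 15, 23]
Pass 4: scan indices 4..5 for the minimum = 2 comparison(s); min is 15, place at index 3 -> [-3, 1, 2, 15, 17, 23]
Pass 5: scan indices 5..5 for the minimum = 1 comparison(s); min is 17, place at index 4 -> [-3, 1, 2, 15, 17, 23]
Selection sort always scans the whole unsorted suffix, so the count is (n-1) + (n-2) + ... + 1 = n(n-1)/2 = 6*5/2 = 15 regardless of the input order.
Total comparisons: 5 + 4 + 3 + 2 + 1 = 15


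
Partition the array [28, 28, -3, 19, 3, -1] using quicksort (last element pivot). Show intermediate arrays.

Partition 1: pivot=-1 at index 1 -> [-3, -1, 28, 19, 3, 28]
Partition 2: pivot=28 at index 5 -> [-3, -1, 28, 19, 3, 28]
Partition 3: pivot=3 at index 2 -> [-3, -1, 3, 19, 28, 28]
Partition 4: pivot=28 at index 4 -> [-3, -1, 3, 19, 28, 28]


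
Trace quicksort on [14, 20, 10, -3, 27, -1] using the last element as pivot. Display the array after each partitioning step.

Partition 1: pivot=-1 at index 1 -> [-3, -1, 10, 14, 27, 20]
Partition 2: pivot=20 at index 4 -> [-3, -1, 10, 14, 20, 27]
Partition 3: pivot=14 at index 3 -> [-3, -1, 10, 14, 20, 27]


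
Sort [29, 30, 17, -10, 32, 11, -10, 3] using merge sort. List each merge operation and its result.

Divide and conquer:
  Merge [29] + [30] -> [29, 30]
  Merge [17] + [-10] -> [-10, 17]
  Merge [29, 30] + [-10, 17] -> [-10, 17, 29, 30]
  Merge [32] + [11] -> [11, 32]
  Merge [-10] + [3] -> [-10, 3]
  Merge [11, 32] + [-10, 3] -> [-10, 3, 11, 32]
  Merge [-10, 17, 29, 30] + [-10, 3, 11, 32] -> [-10, -10, 3, 11, 17, 29, 30, 32]


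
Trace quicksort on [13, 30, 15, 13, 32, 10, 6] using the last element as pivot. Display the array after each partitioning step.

Partition 1: pivot=6 at index 0 -> [6, 30, 15, 13, 32, 10, 13]
Partition 2: pivot=13 at index 3 -> [6, 13, 10, 13, 32, 15, 30]
Partition 3: pivot=10 at index 1 -> [6, 10, 13, 13, 32, 15, 30]
Partition 4: pivot=30 at index 5 -> [6, 10, 13, 13, 15, 30, 32]


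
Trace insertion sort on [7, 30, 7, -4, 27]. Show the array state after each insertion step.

First element 7 is already 'sorted'
Insert 30: shifted 0 elements -> [7, 30, 7, -4, 27]
Insert 7: shifted 1 elements -> [7, 7, 30, -4, 27]
Insert -4: shifted 3 elements -> [-4, 7, 7, 30, 27]
Insert 27: shifted 1 elements -> [-4, 7, 7, 27, 30]


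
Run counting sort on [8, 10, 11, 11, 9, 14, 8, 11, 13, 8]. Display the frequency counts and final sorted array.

Count array: [0, 0, 0, 0, 0, 0, 0, 0, 3, 1, 1, 3, 0, 1, 1]
(count[i] = number of elements equal to i)
Cumulative count: [0, 0, 0, 0, 0, 0, 0, 0, 3, 4, 5, 8, 8, 9, 10]
Sorted: [8, 8, 8, 9, 10, 11, 11, 11, 13, 14]


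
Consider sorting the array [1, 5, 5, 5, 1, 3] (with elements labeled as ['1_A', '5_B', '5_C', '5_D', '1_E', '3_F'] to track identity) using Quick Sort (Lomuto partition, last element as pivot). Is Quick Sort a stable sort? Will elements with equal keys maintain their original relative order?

Trace Quick Sort on the labeled array (the key is the number; the letter only tracks identity):
  Partition indices 0..5 around pivot 3_F -> [1_A, 1_E, 3_F, 5_D, 5_B, 5_C]
  Partition indices 0..1 around pivot 1_E -> [1_A, 1_E, 3_F, 5_D, 5_B, 5_C]
  Partition indices 3..5 around pivot 5_C -> [1_A, 1_E, 3_F, 5_D, 5_B, 5_C]
  Partition indices 3..4 around pivot 5_B -> [1_A, 1_E, 3_F, 5_D, 5_B, 5_C]
Final order: [1_A, 1_E, 3_F, 5_D, 5_B, 5_C]
Equal keys:
  value 1: originally 1_A, 1_E; after sorting 1_A, 1_E -> order preserved
  value 5: originally 5_B, 5_C, 5_D; after sorting 5_D, 5_B, 5_C -> order changed
Equal keys were reordered, so Quick Sort is not stable: partition swaps elements across long distances and can reorder equal keys. (One such input is enough; an unstable sort may happen to preserve order on other inputs, but it gives no guarantee.)
Answer: Not stable


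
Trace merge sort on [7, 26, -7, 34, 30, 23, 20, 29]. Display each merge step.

Divide and conquer:
  Merge [7] + [26] -> [7, 26]
  Merge [-7] + [34] -> [-7, 34]
  Merge [7, 26] + [-7, 34] -> [-7, 7, 26, 34]
  Merge [30] + [23] -> [23, 30]
  Merge [20] + [29] -> [20, 29]
  Merge [23, 30] + [20, 29] -> [20, 23, 29, 30]
  Merge [-7, 7, 26, 34] + [20, 23, 29, 30] -> [-7, 7, 20, 23, 26, 29, 30, 34]


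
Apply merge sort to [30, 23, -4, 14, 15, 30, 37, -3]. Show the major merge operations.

Divide and conquer:
  Merge [30] + [23] -> [23, 30]
  Merge [-4] + [14] -> [-4, 14]
  Merge [23, 30] + [-4, 14] -> [-4, 14, 23, 30]
  Merge [15] + [30] -> [15, 30]
  Merge [37] + [-3] -> [-3, 37]
  Merge [15, 30] + [-3, 37] -> [-3, 15, 30, 37]
  Merge [-4, 14, 23, 30] + [-3, 15, 30, 37] -> [-4, -3, 14, 15, 23, 30, 30, 37]


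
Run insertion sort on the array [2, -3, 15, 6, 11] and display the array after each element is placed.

First element 2 is already 'sorted'
Insert -3: shifted 1 elements -> [-3, 2, 15, 6, 11]
Insert 15: shifted 0 elements -> [-3, 2, 15, 6, 11]
Insert 6: shifted 1 elements -> [-3, 2, 6, 15, 11]
Insert 11: shifted 1 elements -> [-3, 2, 6, 11, 15]


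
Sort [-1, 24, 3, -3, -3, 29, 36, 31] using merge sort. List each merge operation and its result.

Divide and conquer:
  Merge [-1] + [24] -> [-1, 24]
  Merge [3] + [-3] -> [-3, 3]
  Merge [-1, 24] + [-3, 3] -> [-3, -1, 3, 24]
  Merge [-3] + [29] -> [-3, 29]
  Merge [36] + [31] -> [31, 36]
  Merge [-3, 29] + [31, 36] -> [-3, 29, 31, 36]
  Merge [-3, -1, 3, 24] + [-3, 29, 31, 36] -> [-3, -3, -1, 3, 24, 29, 31, 36]


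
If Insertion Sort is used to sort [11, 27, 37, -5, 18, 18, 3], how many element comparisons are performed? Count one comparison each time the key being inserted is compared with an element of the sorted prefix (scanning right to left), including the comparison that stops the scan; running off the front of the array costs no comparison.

Insert 27: 11 <= 27 (stop) = 1 comparison(s) -> [11, 27, 37, -5, 18, 18, 3]
Insert 37: 27 <= 37 (stop) = 1 comparison(s) -> [11, 27, 37, -5, 18, 18, 3]
Insert -5: 37 > -5 (shift), 27 > -5 (shift), 11 > -5 (shift), reached front = 3 comparison(s) -> [-5, 11, 27, 37, 18, 18, 3]
Insert 18: 37 > 18 (shift), 27 > 18 (shift), 11 <= 18 (stop) = 3 comparison(s) -> [-5, 11, 18, 27, 37, 18, 3]
Insert 18: 37 > 18 (shift), 27 > 18 (shift), 18 <= 18 (stop) = 3 comparison(s) -> [-5, 11, 18, 18, 27, 37, 3]
Insert 3: 37 > 3 (shift), 27 > 3 (shift), 18 > 3 (shift), 18 > 3 (shift), 11 > 3 (shift), -5 <= 3 (stop) = 6 comparison(s) -> [-5, 3, 11, 18, 18, 27, 37]
Total comparisons: 1 + 1 + 3 + 3 + 3 + 6 = 17


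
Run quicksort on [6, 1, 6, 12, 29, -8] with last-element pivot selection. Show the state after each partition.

Partition 1: pivot=-8 at index 0 -> [-8, 1, 6, 12, 29, 6]
Partition 2: pivot=6 at index 3 -> [-8, 1, 6, 6, 29, 12]
Partition 3: pivot=6 at index 2 -> [-8, 1, 6, 6, 29, 12]
Partition 4: pivot=12 at index 4 -> [-8, 1, 6, 6, 12, 29]


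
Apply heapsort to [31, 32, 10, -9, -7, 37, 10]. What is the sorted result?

Build heap: [37, 32, 31, -9, -7, 10, 10]
Extract 37: [32, 10, 31, -9, -7, 10, 37]
Extract 32: [31, 10, 10, -9, -7, 32, 37]
Extract 31: [10, -7, 10, -9, 31, 32, 37]
Extract 10: [10, -7, -9, 10, 31, 32, 37]
Extract 10: [-7, -9, 10, 10, 31, 32, 37]
Extract -7: [-9, -7, 10, 10, 31, 32, 37]


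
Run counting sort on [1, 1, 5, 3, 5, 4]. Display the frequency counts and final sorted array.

Count array: [0, 2, 0, 1, 1, 2]
(count[i] = number of elements equal to i)
Cumulative count: [0, 2, 2, 3, 4, 6]
Sorted: [1, 1, 3, 4, 5, 5]


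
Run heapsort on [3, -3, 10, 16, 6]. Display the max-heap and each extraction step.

Build heap: [16, 6, 10, -3, 3]
Extract 16: [10, 6, 3, -3, 16]
Extract 10: [6, -3, 3, 10, 16]
Extract 6: [3, -3, 6, 10, 16]
Extract 3: [-3, 3, 6, 10, 16]


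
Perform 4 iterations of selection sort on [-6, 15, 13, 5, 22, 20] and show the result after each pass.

Pass 1: Select minimum -6 at index 0, swap -> [-6, 15, 13, 5, 22, 20]
Pass 2: Select minimum 5 at index 3, swap -> [-6, 5, 13, 15, 22, 20]
Pass 3: Select minimum 13 at index 2, swap -> [-6, 5, 13, 15, 22, 20]
Pass 4: Select minimum 15 at index 3, swap -> [-6, 5, 13, 15, 22, 20]


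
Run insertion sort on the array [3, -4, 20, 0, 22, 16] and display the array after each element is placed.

First element 3 is already 'sorted'
Insert -4: shifted 1 elements -> [-4, 3, 20, 0, 22, 16]
Insert 20: shifted 0 elements -> [-4, 3, 20, 0, 22, 16]
Insert 0: shifted 2 elements -> [-4, 0, 3, 20, 22, 16]
Insert 22: shifted 0 elements -> [-4, 0, 3, 20, 22, 16]
Insert 16: shifted 2 elements -> [-4, 0, 3, 16, 20, 22]


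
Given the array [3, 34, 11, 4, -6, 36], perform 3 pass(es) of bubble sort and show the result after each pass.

After pass 1: [3, 11, 4, -6, 34, 36] (3 swaps)
After pass 2: [3, 4, -6, 11, 34, 36] (2 swaps)
After pass 3: [3, -6, 4, 11, 34, 36] (1 swaps)
Total swaps: 6


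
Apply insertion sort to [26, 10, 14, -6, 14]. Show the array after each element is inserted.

First element 26 is already 'sorted'
Insert 10: shifted 1 elements -> [10, 26, 14, -6, 14]
Insert 14: shifted 1 elements -> [10, 14, 26, -6, 14]
Insert -6: shifted 3 elements -> [-6, 10, 14, 26, 14]
Insert 14: shifted 1 elements -> [-6, 10, 14, 14, 26]


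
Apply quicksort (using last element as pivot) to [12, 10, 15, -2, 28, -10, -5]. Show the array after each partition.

Partition 1: pivot=-5 at index 1 -> [-10, -5, 15, -2, 28, 12, 10]
Partition 2: pivot=10 at index 3 -> [-10, -5, -2, 10, 28, 12, 15]
Partition 3: pivot=15 at index 5 -> [-10, -5, -2, 10, 12, 15, 28]


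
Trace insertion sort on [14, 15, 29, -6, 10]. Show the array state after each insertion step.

First element 14 is already 'sorted'
Insert 15: shifted 0 elements -> [14, 15, 29, -6, 10]
Insert 29: shifted 0 elements -> [14, 15, 29, -6, 10]
Insert -6: shifted 3 elements -> [-6, 14, 15, 29, 10]
Insert 10: shifted 3 elements -> [-6, 10, 14, 15, 29]


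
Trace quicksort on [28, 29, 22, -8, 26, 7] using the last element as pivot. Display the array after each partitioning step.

Partition 1: pivot=7 at index 1 -> [-8, 7, 22, 28, 26, 29]
Partition 2: pivot=29 at index 5 -> [-8, 7, 22, 28, 26, 29]
Partition 3: pivot=26 at index 3 -> [-8, 7, 22, 26, 28, 29]


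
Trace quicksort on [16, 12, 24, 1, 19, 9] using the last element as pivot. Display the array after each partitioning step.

Partition 1: pivot=9 at index 1 -> [1, 9, 24, 16, 19, 12]
Partition 2: pivot=12 at index 2 -> [1, 9, 12, 16, 19, 24]
Partition 3: pivot=24 at index 5 -> [1, 9, 12, 16, 19, 24]
Partition 4: pivot=19 at index 4 -> [1, 9, 12, 16, 19, 24]


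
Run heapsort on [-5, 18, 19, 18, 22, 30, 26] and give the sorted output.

Build heap: [30, 22, 26, 18, 18, 19, -5]
Extract 30: [26, 22, 19, 18, 18, -5, 30]
Extract 26: [22, 18, 19, -5, 18, 26, 30]
Extract 22: [19, 18, 18, -5, 22, 26, 30]
Extract 19: [18, -5, 18, 19, 22, 26, 30]
Extract 18: [18, -5, 18, 19, 22, 26, 30]
Extract 18: [-5, 18, 18, 19, 22, 26, 30]


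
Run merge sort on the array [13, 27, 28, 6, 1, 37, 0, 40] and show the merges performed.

Divide and conquer:
  Merge [13] + [27] -> [13, 27]
  Merge [28] + [6] -> [6, 28]
  Merge [13, 27] + [6, 28] -> [6, 13, 27, 28]
  Merge [1] + [37] -> [1, 37]
  Merge [0] + [40] -> [0, 40]
  Merge [1, 37] + [0, 40] -> [0, 1, 37, 40]
  Merge [6, 13, 27, 28] + [0, 1, 37, 40] -> [0, 1, 6, 13, 27, 28, 37, 40]


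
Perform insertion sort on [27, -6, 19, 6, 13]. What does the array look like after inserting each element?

First element 27 is already 'sorted'
Insert -6: shifted 1 elements -> [-6, 27, 19, 6, 13]
Insert 19: shifted 1 elements -> [-6, 19, 27, 6, 13]
Insert 6: shifted 2 elements -> [-6, 6, 19, 27, 13]
Insert 13: shifted 2 elements -> [-6, 6, 13, 19, 27]


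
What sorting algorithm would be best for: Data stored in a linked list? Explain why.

Best choice: Merge sort
Reason: Merge sort doesn't require random access; can be done in O(1) extra space for linked lists


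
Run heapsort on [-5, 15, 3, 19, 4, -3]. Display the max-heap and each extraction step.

Build heap: [19, 15, 3, -5, 4, -3]
Extract 19: [15, 4, 3, -5, -3, 19]
Extract 15: [4, -3, 3, -5, 15, 19]
Extract 4: [3, -3, -5, 4, 15, 19]
Extract 3: [-3, -5, 3, 4, 15, 19]
Extract -3: [-5, -3, 3, 4, 15, 19]


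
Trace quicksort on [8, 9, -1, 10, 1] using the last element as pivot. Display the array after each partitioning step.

Partition 1: pivot=1 at index 1 -> [-1, 1, 8, 10, 9]
Partition 2: pivot=9 at index 3 -> [-1, 1, 8, 9, 10]


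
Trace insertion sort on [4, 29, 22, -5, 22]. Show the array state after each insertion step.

First element 4 is already 'sorted'
Insert 29: shifted 0 elements -> [4, 29, 22, -5, 22]
Insert 22: shifted 1 elements -> [4, 22, 29, -5, 22]
Insert -5: shifted 3 elements -> [-5, 4, 22, 29, 22]
Insert 22: shifted 1 elements -> [-5, 4, 22, 22, 29]


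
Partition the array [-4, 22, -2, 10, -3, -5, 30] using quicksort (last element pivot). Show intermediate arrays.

Partition 1: pivot=30 at index 6 -> [-4, 22, -2, 10, -3, -5, 30]
Partition 2: pivot=-5 at index 0 -> [-5, 22, -2, 10, -3, -4, 30]
Partition 3: pivot=-4 at index 1 -> [-5, -4, -2, 10, -3, 22, 30]
Partition 4: pivot=22 at index 5 -> [-5, -4, -2, 10, -3, 22, 30]
Partition 5: pivot=-3 at index 2 -> [-5, -4, -3, 10, -2, 22, 30]
Partition 6: pivot=-2 at index 3 -> [-5, -4, -3, -2, 10, 22, 30]


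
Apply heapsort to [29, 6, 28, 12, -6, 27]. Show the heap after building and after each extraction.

Build heap: [29, 12, 28, 6, -6, 27]
Extract 29: [28, 12, 27, 6, -6, 29]
Extract 28: [27, 12, -6, 6, 28, 29]
Extract 27: [12, 6, -6, 27, 28, 29]
Extract 12: [6, -6, 12, 27, 28, 29]
Extract 6: [-6, 6, 12, 27, 28, 29]


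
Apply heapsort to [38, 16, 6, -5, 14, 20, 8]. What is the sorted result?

Build heap: [38, 16, 20, -5, 14, 6, 8]
Extract 38: [20, 16, 8, -5, 14, 6, 38]
Extract 20: [16, 14, 8, -5, 6, 20, 38]
Extract 16: [14, 6, 8, -5, 16, 20, 38]
Extract 14: [8, 6, -5, 14, 16, 20, 38]
Extract 8: [6, -5, 8, 14, 16, 20, 38]
Extract 6: [-5, 6, 8, 14, 16, 20, 38]


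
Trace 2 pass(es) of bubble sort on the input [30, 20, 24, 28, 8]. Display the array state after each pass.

After pass 1: [20, 24, 28, 8, 30] (4 swaps)
After pass 2: [20, 24, 8, 28, 30] (1 swaps)
Total swaps: 5


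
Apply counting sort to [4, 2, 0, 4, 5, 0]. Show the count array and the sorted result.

Count array: [2, 0, 1, 0, 2, 1]
(count[i] = number of elements equal to i)
Cumulative count: [2, 2, 3, 3, 5, 6]
Sorted: [0, 0, 2, 4, 4, 5]


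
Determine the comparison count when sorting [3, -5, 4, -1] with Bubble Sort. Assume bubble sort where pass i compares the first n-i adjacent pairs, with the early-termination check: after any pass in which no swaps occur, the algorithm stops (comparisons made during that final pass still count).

Pass 1: compare adjacent pairs (0,1)..(2,3) = 3 comparison(s), 2 swap(s) -> [-5, 3, -1, 4]
Pass 2: compare adjacent pairs (0,1)..(1,2) = 2 comparison(s), 1 swap(s) -> [-5, -1, 3, 4]
Pass 3: compare adjacent pairs (0,1)..(0,1) = 1 comparison(s), 0 swap(s) -> [-5, -1, 3, 4]
No swaps in this pass, so bubble sort stops here.
Total comparisons: 3 + 2 + 1 = 6


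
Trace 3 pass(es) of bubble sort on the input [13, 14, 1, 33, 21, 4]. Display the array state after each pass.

After pass 1: [13, 1, 14, 21, 4, 33] (3 swaps)
After pass 2: [1, 13, 14, 4, 21, 33] (2 swaps)
After pass 3: [1, 13, 4, 14, 21, 33] (1 swaps)
Total swaps: 6


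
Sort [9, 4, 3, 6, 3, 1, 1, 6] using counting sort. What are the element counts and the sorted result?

Count array: [0, 2, 0, 2, 1, 0, 2, 0, 0, 1]
(count[i] = number of elements equal to i)
Cumulative count: [0, 2, 2, 4, 5, 5, 7, 7, 7, 8]
Sorted: [1, 1, 3, 3, 4, 6, 6, 9]


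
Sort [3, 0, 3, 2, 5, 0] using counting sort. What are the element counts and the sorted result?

Count array: [2, 0, 1, 2, 0, 1]
(count[i] = number of elements equal to i)
Cumulative count: [2, 2, 3, 5, 5, 6]
Sorted: [0, 0, 2, 3, 3, 5]


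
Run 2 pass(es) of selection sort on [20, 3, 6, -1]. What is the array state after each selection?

Pass 1: Select minimum -1 at index 3, swap -> [-1, 3, 6, 20]
Pass 2: Select minimum 3 at index 1, swap -> [-1, 3, 6, 20]


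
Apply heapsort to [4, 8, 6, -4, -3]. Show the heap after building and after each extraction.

Build heap: [8, 4, 6, -4, -3]
Extract 8: [6, 4, -3, -4, 8]
Extract 6: [4, -4, -3, 6, 8]
Extract 4: [-3, -4, 4, 6, 8]
Extract -3: [-4, -3, 4, 6, 8]


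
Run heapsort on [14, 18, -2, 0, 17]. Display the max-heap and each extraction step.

Build heap: [18, 17, -2, 0, 14]
Extract 18: [17, 14, -2, 0, 18]
Extract 17: [14, 0, -2, 17, 18]
Extract 14: [0, -2, 14, 17, 18]
Extract 0: [-2, 0, 14, 17, 18]


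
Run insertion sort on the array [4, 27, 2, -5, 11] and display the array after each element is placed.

First element 4 is already 'sorted'
Insert 27: shifted 0 elements -> [4, 27, 2, -5, 11]
Insert 2: shifted 2 elements -> [2, 4, 27, -5, 11]
Insert -5: shifted 3 elements -> [-5, 2, 4, 27, 11]
Insert 11: shifted 1 elements -> [-5, 2, 4, 11, 27]


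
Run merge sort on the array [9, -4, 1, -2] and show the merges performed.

Divide and conquer:
  Merge [9] + [-4] -> [-4, 9]
  Merge [1] + [-2] -> [-2, 1]
  Merge [-4, 9] + [-2, 1] -> [-4, -2, 1, 9]


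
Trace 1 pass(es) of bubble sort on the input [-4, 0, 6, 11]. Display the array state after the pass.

After pass 1: [-4, 0, 6, 11] (0 swaps)
Total swaps: 0


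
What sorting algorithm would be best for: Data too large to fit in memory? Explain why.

Best choice: External merge sort
Reason: Minimizes disk I/O by sequential reads/writes


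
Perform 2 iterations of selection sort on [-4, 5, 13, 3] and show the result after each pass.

Pass 1: Select minimum -4 at index 0, swap -> [-4, 5, 13, 3]
Pass 2: Select minimum 3 at index 3, swap -> [-4, 3, 13, 5]


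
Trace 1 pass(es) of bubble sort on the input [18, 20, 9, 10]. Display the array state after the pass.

After pass 1: [18, 9, 10, 20] (2 swaps)
Total swaps: 2


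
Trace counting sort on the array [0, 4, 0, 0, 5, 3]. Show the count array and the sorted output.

Count array: [3, 0, 0, 1, 1, 1]
(count[i] = number of elements equal to i)
Cumulative count: [3, 3, 3, 4, 5, 6]
Sorted: [0, 0, 0, 3, 4, 5]


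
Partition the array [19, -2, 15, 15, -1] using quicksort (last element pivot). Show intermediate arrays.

Partition 1: pivot=-1 at index 1 -> [-2, -1, 15, 15, 19]
Partition 2: pivot=19 at index 4 -> [-2, -1, 15, 15, 19]
Partition 3: pivot=15 at index 3 -> [-2, -1, 15, 15, 19]


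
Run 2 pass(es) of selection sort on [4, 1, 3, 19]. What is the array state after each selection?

Pass 1: Select minimum 1 at index 1, swap -> [1, 4, 3, 19]
Pass 2: Select minimum 3 at index 2, swap -> [1, 3, 4, 19]


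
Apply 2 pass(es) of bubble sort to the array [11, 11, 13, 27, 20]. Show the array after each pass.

After pass 1: [11, 11, 13, 20, 27] (1 swaps)
After pass 2: [11, 11, 13, 20, 27] (0 swaps)
Total swaps: 1


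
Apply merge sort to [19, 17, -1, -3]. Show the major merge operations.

Divide and conquer:
  Merge [19] + [17] -> [17, 19]
  Merge [-1] + [-3] -> [-3, -1]
  Merge [17, 19] + [-3, -1] -> [-3, -1, 17, 19]


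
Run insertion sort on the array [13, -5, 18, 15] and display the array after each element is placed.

First element 13 is already 'sorted'
Insert -5: shifted 1 elements -> [-5, 13, 18, 15]
Insert 18: shifted 0 elements -> [-5, 13, 18, 15]
Insert 15: shifted 1 elements -> [-5, 13, 15, 18]


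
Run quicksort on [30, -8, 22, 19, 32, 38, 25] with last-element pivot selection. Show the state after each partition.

Partition 1: pivot=25 at index 3 -> [-8, 22, 19, 25, 32, 38, 30]
Partition 2: pivot=19 at index 1 -> [-8, 19, 22, 25, 32, 38, 30]
Partition 3: pivot=30 at index 4 -> [-8, 19, 22, 25, 30, 38, 32]
Partition 4: pivot=32 at index 5 -> [-8, 19, 22, 25, 30, 32, 38]


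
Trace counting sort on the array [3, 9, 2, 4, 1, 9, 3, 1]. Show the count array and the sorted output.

Count array: [0, 2, 1, 2, 1, 0, 0, 0, 0, 2]
(count[i] = number of elements equal to i)
Cumulative count: [0, 2, 3, 5, 6, 6, 6, 6, 6, 8]
Sorted: [1, 1, 2, 3, 3, 4, 9, 9]


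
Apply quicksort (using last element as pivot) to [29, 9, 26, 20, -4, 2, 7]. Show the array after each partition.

Partition 1: pivot=7 at index 2 -> [-4, 2, 7, 20, 29, 9, 26]
Partition 2: pivot=2 at index 1 -> [-4, 2, 7, 20, 29, 9, 26]
Partition 3: pivot=26 at index 5 -> [-4, 2, 7, 20, 9, 26, 29]
Partition 4: pivot=9 at index 3 -> [-4, 2, 7, 9, 20, 26, 29]


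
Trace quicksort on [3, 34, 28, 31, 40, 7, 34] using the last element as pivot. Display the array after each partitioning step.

Partition 1: pivot=34 at index 5 -> [3, 34, 28, 31, 7, 34, 40]
Partition 2: pivot=7 at index 1 -> [3, 7, 28, 31, 34, 34, 40]
Partition 3: pivot=34 at index 4 -> [3, 7, 28, 31, 34, 34, 40]
Partition 4: pivot=31 at index 3 -> [3, 7, 28, 31, 34, 34, 40]


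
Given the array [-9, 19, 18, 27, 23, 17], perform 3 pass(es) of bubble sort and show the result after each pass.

After pass 1: [-9, 18, 19, 23, 17, 27] (3 swaps)
After pass 2: [-9, 18, 19, 17, 23, 27] (1 swaps)
After pass 3: [-9, 18, 17, 19, 23, 27] (1 swaps)
Total swaps: 5


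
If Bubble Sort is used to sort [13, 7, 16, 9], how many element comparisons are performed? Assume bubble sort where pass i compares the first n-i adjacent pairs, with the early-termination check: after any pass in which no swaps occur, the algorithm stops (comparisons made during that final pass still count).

Pass 1: compare adjacent pairs (0,1)..(2,3) = 3 comparison(s), 2 swap(s) -> [7, 13, 9, 16]
Pass 2: compare adjacent pairs (0,1)..(1,2) = 2 comparison(s), 1 swap(s) -> [7, 9, 13, 16]
Pass 3: compare adjacent pairs (0,1)..(0,1) = 1 comparison(s), 0 swap(s) -> [7, 9, 13, 16]
No swaps in this pass, so bubble sort stops here.
Total comparisons: 3 + 2 + 1 = 6


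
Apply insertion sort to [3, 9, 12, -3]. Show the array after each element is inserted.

First element 3 is already 'sorted'
Insert 9: shifted 0 elements -> [3, 9, 12, -3]
Insert 12: shifted 0 elements -> [3, 9, 12, -3]
Insert -3: shifted 3 elements -> [-3, 3, 9, 12]


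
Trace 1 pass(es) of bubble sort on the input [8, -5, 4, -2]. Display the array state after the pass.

After pass 1: [-5, 4, -2, 8] (3 swaps)
Total swaps: 3


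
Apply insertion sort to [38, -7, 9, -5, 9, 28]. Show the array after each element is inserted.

First element 38 is already 'sorted'
Insert -7: shifted 1 elements -> [-7, 38, 9, -5, 9, 28]
Insert 9: shifted 1 elements -> [-7, 9, 38, -5, 9, 28]
Insert -5: shifted 2 elements -> [-7, -5, 9, 38, 9, 28]
Insert 9: shifted 1 elements -> [-7, -5, 9, 9, 38, 28]
Insert 28: shifted 1 elements -> [-7, -5, 9, 9, 28, 38]


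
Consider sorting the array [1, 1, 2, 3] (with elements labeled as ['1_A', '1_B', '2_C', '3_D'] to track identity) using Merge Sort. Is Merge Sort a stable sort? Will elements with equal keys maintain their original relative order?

Trace Merge Sort on the labeled array (the key is the number; the letter only tracks identity):
  Merge [1_A] + [1_B] -> [1_A, 1_B]
  Merge [2_C] + [3_D] -> [2_C, 3_D]
  Merge [1_A, 1_B] + [2_C, 3_D] -> [1_A, 1_B, 2_C, 3_D]
Final order: [1_A, 1_B, 2_C, 3_D]
Equal keys:
  value 1: originally 1_A, 1_B; after sorting 1_A, 1_B -> order preserved
All equal keys kept their original relative order. Merge Sort is stable: when the heads of the two halves are equal the merge takes from the left half first.
Answer: Stable


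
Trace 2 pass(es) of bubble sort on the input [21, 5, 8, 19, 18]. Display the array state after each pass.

After pass 1: [5, 8, 19, 18, 21] (4 swaps)
After pass 2: [5, 8, 18, 19, 21] (1 swaps)
Total swaps: 5


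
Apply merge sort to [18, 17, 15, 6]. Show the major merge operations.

Divide and conquer:
  Merge [18] + [17] -> [17, 18]
  Merge [15] + [6] -> [6, 15]
  Merge [17, 18] + [6, 15] -> [6, 15, 17, 18]


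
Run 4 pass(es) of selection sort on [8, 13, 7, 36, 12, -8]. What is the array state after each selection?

Pass 1: Select minimum -8 at index 5, swap -> [-8, 13, 7, 36, 12, 8]
Pass 2: Select minimum 7 at index 2, swap -> [-8, 7, 13, 36, 12, 8]
Pass 3: Select minimum 8 at index 5, swap -> [-8, 7, 8, 36, 12, 13]
Pass 4: Select minimum 12 at index 4, swap -> [-8, 7, 8, 12, 36, 13]
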